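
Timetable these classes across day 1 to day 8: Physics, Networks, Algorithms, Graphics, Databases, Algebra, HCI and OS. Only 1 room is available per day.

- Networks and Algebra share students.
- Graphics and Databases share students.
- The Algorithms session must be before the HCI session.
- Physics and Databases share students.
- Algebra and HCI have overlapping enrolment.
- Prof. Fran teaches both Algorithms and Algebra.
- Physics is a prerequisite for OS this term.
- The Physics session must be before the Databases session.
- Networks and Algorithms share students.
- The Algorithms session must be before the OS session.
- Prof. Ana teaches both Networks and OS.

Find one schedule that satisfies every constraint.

Databases in day 4, Physics in day 1, Algebra in day 8, Networks in day 6, OS in day 3, Algorithms in day 2, Graphics in day 7, HCI in day 5

Checking: Algorithms(day 2) before OS(day 3); Physics(day 1) before OS(day 3); Algorithms(day 2) before HCI(day 5); Physics(day 1) before Databases(day 4); Graphics(day 7) != Databases(day 4); Algorithms(day 2) != Algebra(day 8); Physics(day 1) != Databases(day 4); Networks(day 6) != OS(day 3); Networks(day 6) != Algorithms(day 2); Networks(day 6) != Algebra(day 8); Algebra(day 8) != HCI(day 5); max 1 per day (cap 1).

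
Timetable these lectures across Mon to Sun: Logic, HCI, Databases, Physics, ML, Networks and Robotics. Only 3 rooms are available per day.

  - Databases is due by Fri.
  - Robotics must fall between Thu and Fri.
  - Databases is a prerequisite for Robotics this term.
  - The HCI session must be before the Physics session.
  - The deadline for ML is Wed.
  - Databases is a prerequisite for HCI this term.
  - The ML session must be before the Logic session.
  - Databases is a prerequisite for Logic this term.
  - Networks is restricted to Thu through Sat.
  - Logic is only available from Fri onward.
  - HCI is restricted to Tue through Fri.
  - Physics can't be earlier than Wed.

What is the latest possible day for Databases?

Databases's own window allows nothing later than Fri; downstream work caps Databases at Thu.
Databases at Thu is achievable: Databases -> Thu; Networks -> Thu; Logic -> Fri; Physics -> Sat; ML -> Mon; HCI -> Fri; Robotics -> Fri.

Thu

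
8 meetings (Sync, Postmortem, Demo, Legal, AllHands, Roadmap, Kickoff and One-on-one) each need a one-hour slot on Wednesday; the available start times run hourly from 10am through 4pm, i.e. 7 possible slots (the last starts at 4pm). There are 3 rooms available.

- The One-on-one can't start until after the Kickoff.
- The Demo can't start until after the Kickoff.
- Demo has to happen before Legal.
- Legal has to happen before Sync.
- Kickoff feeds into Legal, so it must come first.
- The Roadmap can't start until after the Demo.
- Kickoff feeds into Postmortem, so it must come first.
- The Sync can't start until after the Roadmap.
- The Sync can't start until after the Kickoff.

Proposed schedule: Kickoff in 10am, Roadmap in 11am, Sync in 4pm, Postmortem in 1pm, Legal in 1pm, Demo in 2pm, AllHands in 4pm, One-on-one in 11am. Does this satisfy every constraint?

The One-on-one can't start until after the Kickoff — holds.
The Demo can't start until after the Kickoff — holds.
Legal has to happen before Sync — holds.
The Sync can't start until after the Roadmap — holds.
Demo has to happen before Legal — violated.
Kickoff feeds into Postmortem, so it must come first — holds.
The Sync can't start until after the Kickoff — holds.
There are 3 rooms available — holds.
The Roadmap can't start until after the Demo — violated.
Kickoff feeds into Legal, so it must come first — holds.

Invalid. The Roadmap can't start until after the Demo.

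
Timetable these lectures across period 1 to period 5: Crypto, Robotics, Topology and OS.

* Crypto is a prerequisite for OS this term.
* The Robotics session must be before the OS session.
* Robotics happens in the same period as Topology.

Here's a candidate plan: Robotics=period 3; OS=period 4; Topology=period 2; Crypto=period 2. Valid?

No — it violates: Robotics happens in the same period as Topology

Crypto is a prerequisite for OS this term — holds.
The Robotics session must be before the OS session — holds.
Robotics happens in the same period as Topology — violated.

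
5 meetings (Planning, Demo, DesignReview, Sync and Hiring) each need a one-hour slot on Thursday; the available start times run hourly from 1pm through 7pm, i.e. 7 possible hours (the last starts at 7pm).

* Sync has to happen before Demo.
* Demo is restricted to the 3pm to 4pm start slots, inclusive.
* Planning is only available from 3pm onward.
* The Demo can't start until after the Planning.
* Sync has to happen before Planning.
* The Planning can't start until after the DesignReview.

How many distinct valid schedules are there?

Splitting on DesignReview: it can be 1pm (14), 2pm (14). Listing each branch's schedules as (Planning, Demo, Sync, Hiring):
DesignReview=1pm: (3pm,4pm,1pm,1pm) (3pm,4pm,1pm,2pm) (3pm,4pm,1pm,3pm) (3pm,4pm,1pm,4pm) (3pm,4pm,1pm,5pm) (3pm,4pm,1pm,6pm) (3pm,4pm,1pm,7pm) (3pm,4pm,2pm,1pm) (3pm,4pm,2pm,2pm) (3pm,4pm,2pm,3pm) (3pm,4pm,2pm,4pm) (3pm,4pm,2pm,5pm) (3pm,4pm,2pm,6pm) (3pm,4pm,2pm,7pm) — 14.
DesignReview=2pm: (3pm,4pm,1pm,1pm) (3pm,4pm,1pm,2pm) (3pm,4pm,1pm,3pm) (3pm,4pm,1pm,4pm) (3pm,4pm,1pm,5pm) (3pm,4pm,1pm,6pm) (3pm,4pm,1pm,7pm) (3pm,4pm,2pm,1pm) (3pm,4pm,2pm,2pm) (3pm,4pm,2pm,3pm) (3pm,4pm,2pm,4pm) (3pm,4pm,2pm,5pm) (3pm,4pm,2pm,6pm) (3pm,4pm,2pm,7pm) — 14.
Summing: 14 + 14 = 28.

28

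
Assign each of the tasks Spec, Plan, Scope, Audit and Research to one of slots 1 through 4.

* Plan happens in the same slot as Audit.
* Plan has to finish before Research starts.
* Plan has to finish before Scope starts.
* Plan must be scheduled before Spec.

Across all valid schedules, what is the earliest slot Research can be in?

Precedence pushes Research to at least 2.
Research at 2 is achievable: Spec=2; Plan=1; Scope=2; Audit=1; Research=2.

2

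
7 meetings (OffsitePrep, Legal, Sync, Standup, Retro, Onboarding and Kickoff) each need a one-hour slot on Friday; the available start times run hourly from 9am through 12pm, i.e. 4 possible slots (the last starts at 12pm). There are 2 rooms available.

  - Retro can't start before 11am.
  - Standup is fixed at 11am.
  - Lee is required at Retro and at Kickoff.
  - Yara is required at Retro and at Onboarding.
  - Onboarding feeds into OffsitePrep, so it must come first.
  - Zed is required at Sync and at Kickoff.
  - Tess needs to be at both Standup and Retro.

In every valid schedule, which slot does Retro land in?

12pm

Retro's window is 11am–12pm.
Standup is fixed at 11am, and Retro can't share a slot with Standup.
So Retro must be 12pm.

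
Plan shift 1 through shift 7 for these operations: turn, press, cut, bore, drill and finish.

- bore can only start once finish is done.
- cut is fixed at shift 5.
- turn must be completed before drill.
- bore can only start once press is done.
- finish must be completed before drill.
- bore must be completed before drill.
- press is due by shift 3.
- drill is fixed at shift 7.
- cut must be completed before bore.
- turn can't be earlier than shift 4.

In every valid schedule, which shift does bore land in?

cut is fixed at shift 5 and must come before bore, so bore is at least shift 6.
drill is fixed at shift 7 and must come after bore, so bore is at most shift 6.
So bore must be shift 6.

shift 6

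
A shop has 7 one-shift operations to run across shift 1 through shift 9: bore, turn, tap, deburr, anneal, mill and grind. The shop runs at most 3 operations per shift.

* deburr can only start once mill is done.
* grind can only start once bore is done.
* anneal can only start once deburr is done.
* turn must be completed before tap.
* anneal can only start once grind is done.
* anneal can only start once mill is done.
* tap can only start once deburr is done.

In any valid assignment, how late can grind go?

Precedence pushes grind to at least shift 2; downstream work caps grind at shift 8.
grind at shift 8 is achievable: tap in shift 3, deburr in shift 2, grind in shift 8, mill in shift 1, bore in shift 1, anneal in shift 9, turn in shift 1.

shift 8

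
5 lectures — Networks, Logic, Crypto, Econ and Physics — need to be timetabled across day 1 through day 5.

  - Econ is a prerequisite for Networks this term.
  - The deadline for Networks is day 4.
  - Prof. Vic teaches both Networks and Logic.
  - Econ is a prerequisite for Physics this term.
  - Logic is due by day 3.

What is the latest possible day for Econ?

day 3

Downstream work caps Econ at day 3.
Econ at day 3 is achievable: Logic=day 1, Econ=day 3, Crypto=day 1, Physics=day 4, Networks=day 4.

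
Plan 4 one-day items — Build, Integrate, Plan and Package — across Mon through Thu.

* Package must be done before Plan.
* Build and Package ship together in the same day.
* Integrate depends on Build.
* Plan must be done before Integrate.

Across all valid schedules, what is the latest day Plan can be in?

Wed

Precedence pushes Plan to at least Tue; downstream work caps Plan at Wed.
Plan at Wed is achievable: Plan -> Wed; Build -> Mon; Integrate -> Thu; Package -> Mon.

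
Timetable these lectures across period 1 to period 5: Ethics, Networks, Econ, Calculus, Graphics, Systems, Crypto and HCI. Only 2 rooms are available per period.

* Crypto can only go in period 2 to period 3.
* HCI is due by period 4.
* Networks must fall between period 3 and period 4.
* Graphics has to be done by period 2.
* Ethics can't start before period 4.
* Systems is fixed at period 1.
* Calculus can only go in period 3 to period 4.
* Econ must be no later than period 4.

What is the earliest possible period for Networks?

Networks is available from period 3; Networks's own window allows nothing later than period 4.
Networks at period 3 is achievable: Crypto=period 2, Systems=period 1, Calculus=period 3, Networks=period 3, Econ=period 2, HCI=period 4, Ethics=period 4, Graphics=period 1.

period 3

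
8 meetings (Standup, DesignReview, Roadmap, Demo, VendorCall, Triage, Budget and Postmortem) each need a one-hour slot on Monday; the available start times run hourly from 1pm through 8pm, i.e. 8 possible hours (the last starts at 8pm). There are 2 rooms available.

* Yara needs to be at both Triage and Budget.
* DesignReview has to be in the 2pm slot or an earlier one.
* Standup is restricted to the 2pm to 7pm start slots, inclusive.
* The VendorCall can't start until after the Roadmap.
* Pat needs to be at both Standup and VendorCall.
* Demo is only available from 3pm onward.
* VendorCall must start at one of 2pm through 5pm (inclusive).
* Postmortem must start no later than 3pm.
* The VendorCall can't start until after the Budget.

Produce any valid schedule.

Triage -> 4pm; Standup -> 4pm; Budget -> 2pm; Roadmap -> 2pm; DesignReview -> 1pm; Demo -> 3pm; Postmortem -> 1pm; VendorCall -> 3pm

Checking: Budget(2pm) before VendorCall(3pm); Roadmap(2pm) before VendorCall(3pm); Triage(4pm) != Budget(2pm); Standup(4pm) != VendorCall(3pm); Demo=3pm in [3pm,8pm]; VendorCall=3pm in [2pm,5pm]; DesignReview=1pm in [1pm,2pm]; Standup=4pm in [2pm,7pm]; Postmortem=1pm in [1pm,3pm]; max 2 per hour (cap 2).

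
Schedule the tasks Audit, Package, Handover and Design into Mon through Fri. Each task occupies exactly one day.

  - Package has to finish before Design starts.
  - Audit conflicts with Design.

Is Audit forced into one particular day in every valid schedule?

No

Audit can be Mon (e.g. Package -> Mon, Handover -> Mon, Audit -> Mon, Design -> Tue) or Tue (e.g. Package=Mon, Audit=Tue, Design=Wed, Handover=Mon).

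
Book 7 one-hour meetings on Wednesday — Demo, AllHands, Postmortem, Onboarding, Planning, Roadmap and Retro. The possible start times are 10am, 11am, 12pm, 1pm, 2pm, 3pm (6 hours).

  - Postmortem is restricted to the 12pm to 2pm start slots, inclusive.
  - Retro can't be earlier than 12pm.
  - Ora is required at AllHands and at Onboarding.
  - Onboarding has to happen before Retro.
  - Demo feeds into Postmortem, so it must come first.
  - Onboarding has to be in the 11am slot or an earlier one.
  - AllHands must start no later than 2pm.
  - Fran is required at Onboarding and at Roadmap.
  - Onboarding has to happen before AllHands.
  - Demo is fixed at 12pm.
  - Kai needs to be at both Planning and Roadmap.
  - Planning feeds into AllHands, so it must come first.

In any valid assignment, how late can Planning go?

1pm

Downstream work caps Planning at 1pm.
Planning at 1pm is achievable: Planning -> 1pm, AllHands -> 2pm, Demo -> 12pm, Retro -> 12pm, Roadmap -> 11am, Postmortem -> 1pm, Onboarding -> 10am.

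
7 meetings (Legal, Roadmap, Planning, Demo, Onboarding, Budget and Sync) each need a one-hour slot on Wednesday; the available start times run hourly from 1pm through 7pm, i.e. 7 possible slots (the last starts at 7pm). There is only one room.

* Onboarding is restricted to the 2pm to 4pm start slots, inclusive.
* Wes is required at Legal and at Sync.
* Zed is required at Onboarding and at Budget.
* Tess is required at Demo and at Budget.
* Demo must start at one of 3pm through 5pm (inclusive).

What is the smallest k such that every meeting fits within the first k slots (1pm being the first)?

7

With at most 1 per slot and 7 meetings, at least 7 slots are needed.
Demo can't be placed before 3pm — that is slot 3 counting from 1pm — so the schedule must run through at least 3 slots.
7 works (last occupied slot: 7pm): for example Onboarding -> 2pm; Sync -> 7pm; Planning -> 5pm; Roadmap -> 4pm; Demo -> 3pm; Budget -> 6pm; Legal -> 1pm.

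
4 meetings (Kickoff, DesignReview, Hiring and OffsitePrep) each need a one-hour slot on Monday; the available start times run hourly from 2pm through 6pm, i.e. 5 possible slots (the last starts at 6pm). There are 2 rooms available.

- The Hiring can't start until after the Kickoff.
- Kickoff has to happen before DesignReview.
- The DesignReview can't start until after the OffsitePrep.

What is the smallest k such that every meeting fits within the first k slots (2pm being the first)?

2

The precedence chain requires at least 2 distinct slots.
With at most 2 per slot and 4 meetings, at least 2 slots are needed.
2 works (last occupied slot: 3pm): for example DesignReview in 3pm; OffsitePrep in 2pm; Kickoff in 2pm; Hiring in 3pm.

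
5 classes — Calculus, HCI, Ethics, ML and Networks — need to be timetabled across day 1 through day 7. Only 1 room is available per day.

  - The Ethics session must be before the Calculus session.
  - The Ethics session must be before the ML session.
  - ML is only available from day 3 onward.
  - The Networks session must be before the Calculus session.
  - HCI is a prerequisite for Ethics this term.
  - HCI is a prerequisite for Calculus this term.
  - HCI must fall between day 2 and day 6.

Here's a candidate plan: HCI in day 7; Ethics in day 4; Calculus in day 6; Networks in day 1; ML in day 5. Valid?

The Networks session must be before the Calculus session — holds.
HCI is a prerequisite for Ethics this term — violated.
HCI is a prerequisite for Calculus this term — violated.
Only 1 room is available per day — holds.
The Ethics session must be before the ML session — holds.
The Ethics session must be before the Calculus session — holds.
HCI must fall between day 2 and day 6 — violated.
ML is only available from day 3 onward — holds.

Invalid. HCI must fall between day 2 and day 6.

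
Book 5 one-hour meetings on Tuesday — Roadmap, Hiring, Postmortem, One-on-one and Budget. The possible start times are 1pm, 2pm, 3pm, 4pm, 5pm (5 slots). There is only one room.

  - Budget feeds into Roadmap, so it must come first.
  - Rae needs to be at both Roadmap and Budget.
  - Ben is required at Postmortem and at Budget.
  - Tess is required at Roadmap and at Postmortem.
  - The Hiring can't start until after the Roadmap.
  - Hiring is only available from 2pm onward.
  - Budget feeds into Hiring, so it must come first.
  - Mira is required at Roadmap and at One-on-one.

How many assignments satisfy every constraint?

Splitting on Roadmap: it can be 2pm (6), 3pm (8), 4pm (6). Listing each branch's schedules as (Hiring, Postmortem, One-on-one, Budget):
Roadmap=2pm: (3pm,4pm,5pm,1pm) (3pm,5pm,4pm,1pm) (4pm,3pm,5pm,1pm) (4pm,5pm,3pm,1pm) (5pm,3pm,4pm,1pm) (5pm,4pm,3pm,1pm) — 6.
Roadmap=3pm: (4pm,1pm,5pm,2pm) (4pm,2pm,5pm,1pm) (4pm,5pm,1pm,2pm) (4pm,5pm,2pm,1pm) (5pm,1pm,4pm,2pm) (5pm,2pm,4pm,1pm) (5pm,4pm,1pm,2pm) (5pm,4pm,2pm,1pm) — 8.
Roadmap=4pm: (5pm,1pm,2pm,3pm) (5pm,1pm,3pm,2pm) (5pm,2pm,1pm,3pm) (5pm,2pm,3pm,1pm) (5pm,3pm,1pm,2pm) (5pm,3pm,2pm,1pm) — 6.
Summing: 6 + 8 + 6 = 20.

20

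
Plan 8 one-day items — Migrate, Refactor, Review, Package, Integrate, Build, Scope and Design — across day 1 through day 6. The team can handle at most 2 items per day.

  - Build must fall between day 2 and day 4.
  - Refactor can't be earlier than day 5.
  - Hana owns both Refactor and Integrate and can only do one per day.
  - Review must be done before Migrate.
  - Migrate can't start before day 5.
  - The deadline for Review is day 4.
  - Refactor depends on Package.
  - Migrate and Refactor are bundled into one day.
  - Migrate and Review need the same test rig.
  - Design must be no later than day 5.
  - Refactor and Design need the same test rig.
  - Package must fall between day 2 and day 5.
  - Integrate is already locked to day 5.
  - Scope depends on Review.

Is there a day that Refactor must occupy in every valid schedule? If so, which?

day 6

Refactor's window is day 5–day 6.
Integrate is fixed at day 5, and Refactor can't share a day with Integrate.
So Refactor must be day 6.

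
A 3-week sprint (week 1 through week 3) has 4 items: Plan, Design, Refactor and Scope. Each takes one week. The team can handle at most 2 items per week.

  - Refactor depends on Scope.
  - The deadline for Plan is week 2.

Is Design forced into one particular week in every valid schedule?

Design can be week 1 (e.g. Scope=week 2, Refactor=week 3, Design=week 1, Plan=week 1) or week 2 (e.g. Refactor -> week 2, Scope -> week 1, Plan -> week 1, Design -> week 2).

No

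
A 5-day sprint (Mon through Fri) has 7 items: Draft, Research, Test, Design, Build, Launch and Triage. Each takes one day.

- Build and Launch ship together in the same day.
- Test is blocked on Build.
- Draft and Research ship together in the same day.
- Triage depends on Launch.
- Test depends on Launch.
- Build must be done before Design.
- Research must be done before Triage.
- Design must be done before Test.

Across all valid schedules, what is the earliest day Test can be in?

Precedence pushes Test to at least Wed.
Test at Wed is achievable: Draft=Mon, Research=Mon, Triage=Tue, Design=Tue, Test=Wed, Build=Mon, Launch=Mon.

Wed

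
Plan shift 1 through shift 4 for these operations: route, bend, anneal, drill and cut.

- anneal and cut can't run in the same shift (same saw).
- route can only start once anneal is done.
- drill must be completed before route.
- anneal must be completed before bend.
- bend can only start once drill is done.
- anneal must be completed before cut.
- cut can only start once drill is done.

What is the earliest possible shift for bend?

shift 2

Precedence pushes bend to at least shift 2.
bend at shift 2 is achievable: bend=shift 2; cut=shift 2; drill=shift 1; anneal=shift 1; route=shift 2.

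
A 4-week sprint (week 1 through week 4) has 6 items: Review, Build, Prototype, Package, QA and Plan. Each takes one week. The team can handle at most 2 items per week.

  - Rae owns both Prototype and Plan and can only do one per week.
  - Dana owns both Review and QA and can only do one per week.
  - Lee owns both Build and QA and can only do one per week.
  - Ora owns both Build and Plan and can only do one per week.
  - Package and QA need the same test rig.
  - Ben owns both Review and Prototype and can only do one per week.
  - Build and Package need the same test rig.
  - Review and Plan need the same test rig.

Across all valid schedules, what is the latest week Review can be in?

Review at week 4 is achievable: Plan=week 2, QA=week 3, Package=week 2, Prototype=week 1, Review=week 4, Build=week 1.

week 4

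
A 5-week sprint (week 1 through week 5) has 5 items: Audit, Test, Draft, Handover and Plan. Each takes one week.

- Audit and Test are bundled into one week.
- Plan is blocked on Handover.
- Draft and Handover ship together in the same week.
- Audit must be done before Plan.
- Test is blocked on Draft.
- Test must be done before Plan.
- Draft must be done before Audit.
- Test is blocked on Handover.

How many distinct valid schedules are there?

10

Splitting on Audit: it can be week 2 (3), week 3 (4), week 4 (3). Listing each branch's schedules as (Test, Draft, Handover, Plan) by week number:
Audit=week 2: (2,1,1,3) (2,1,1,4) (2,1,1,5) — 3.
Audit=week 3: (3,1,1,4) (3,1,1,5) (3,2,2,4) (3,2,2,5) — 4.
Audit=week 4: (4,1,1,5) (4,2,2,5) (4,3,3,5) — 3.
Summing: 3 + 4 + 3 = 10.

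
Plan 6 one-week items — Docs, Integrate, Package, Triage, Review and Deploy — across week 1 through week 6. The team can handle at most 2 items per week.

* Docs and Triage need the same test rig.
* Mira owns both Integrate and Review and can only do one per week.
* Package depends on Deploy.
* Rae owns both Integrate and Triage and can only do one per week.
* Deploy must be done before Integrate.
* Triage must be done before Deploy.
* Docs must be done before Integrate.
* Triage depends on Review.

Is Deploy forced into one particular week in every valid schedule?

Deploy can be week 3 (e.g. Review in week 1; Deploy in week 3; Docs in week 1; Package in week 4; Integrate in week 4; Triage in week 2) or week 4 (e.g. Integrate=week 5, Triage=week 2, Package=week 5, Docs=week 1, Deploy=week 4, Review=week 1).

No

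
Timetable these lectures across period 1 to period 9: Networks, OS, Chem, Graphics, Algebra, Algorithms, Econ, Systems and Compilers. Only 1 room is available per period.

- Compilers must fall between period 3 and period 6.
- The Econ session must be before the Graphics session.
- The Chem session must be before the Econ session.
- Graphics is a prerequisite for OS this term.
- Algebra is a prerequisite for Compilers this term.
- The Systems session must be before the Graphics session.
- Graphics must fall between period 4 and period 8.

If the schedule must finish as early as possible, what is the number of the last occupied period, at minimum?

period 9

The precedence chain requires at least 4 distinct periods.
With at most 1 per period and 9 lectures, at least 9 periods are needed.
Propagating the time windows through the other constraints, OS can't land before period 5, so the schedule must run through at least period 5.
9 works (last occupied period: period 9): for example Chem=period 1, Graphics=period 6, Econ=period 4, Networks=period 8, OS=period 7, Systems=period 5, Algebra=period 2, Compilers=period 3, Algorithms=period 9.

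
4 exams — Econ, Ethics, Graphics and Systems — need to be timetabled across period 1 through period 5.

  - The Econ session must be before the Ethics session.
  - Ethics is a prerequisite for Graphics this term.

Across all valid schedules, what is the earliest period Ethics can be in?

Precedence pushes Ethics to at least period 2; downstream work caps Ethics at period 4.
Ethics at period 2 is achievable: Systems -> period 1, Ethics -> period 2, Econ -> period 1, Graphics -> period 3.

period 2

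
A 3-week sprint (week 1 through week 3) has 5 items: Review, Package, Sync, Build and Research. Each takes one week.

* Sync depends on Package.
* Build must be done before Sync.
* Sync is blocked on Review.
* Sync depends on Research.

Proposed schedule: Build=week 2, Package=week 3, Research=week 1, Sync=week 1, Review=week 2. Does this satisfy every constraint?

Invalid. Sync depends on Package.

Sync is blocked on Review — violated.
Sync depends on Research — violated.
Sync depends on Package — violated.
Build must be done before Sync — violated.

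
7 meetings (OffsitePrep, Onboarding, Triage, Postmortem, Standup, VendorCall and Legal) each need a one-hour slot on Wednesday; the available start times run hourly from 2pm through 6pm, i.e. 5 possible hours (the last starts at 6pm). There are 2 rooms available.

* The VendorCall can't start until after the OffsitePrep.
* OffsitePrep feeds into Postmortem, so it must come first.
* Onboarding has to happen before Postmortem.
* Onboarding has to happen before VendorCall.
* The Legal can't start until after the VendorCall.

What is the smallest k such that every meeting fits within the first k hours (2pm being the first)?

The precedence chain requires at least 3 distinct hours.
With at most 2 per hour and 7 meetings, at least 4 hours are needed.
4 works (last occupied hour: 5pm): for example Triage in 4pm, VendorCall in 3pm, Onboarding in 2pm, Standup in 5pm, Legal in 4pm, Postmortem in 3pm, OffsitePrep in 2pm.

4 hours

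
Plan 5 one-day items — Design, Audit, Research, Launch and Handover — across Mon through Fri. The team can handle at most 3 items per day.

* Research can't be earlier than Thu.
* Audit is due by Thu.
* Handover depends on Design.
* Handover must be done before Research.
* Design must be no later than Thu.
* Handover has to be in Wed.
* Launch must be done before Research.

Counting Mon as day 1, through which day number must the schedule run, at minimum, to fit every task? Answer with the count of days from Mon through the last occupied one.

The precedence chain requires at least 3 distinct days.
With at most 3 per day and 5 tasks, at least 2 days are needed.
Research can't be placed before Thu — that is day 4 counting from Mon — so the schedule must run through at least 4 days.
4 works (last occupied day: Thu): for example Handover -> Wed; Design -> Mon; Launch -> Mon; Research -> Thu; Audit -> Mon.

4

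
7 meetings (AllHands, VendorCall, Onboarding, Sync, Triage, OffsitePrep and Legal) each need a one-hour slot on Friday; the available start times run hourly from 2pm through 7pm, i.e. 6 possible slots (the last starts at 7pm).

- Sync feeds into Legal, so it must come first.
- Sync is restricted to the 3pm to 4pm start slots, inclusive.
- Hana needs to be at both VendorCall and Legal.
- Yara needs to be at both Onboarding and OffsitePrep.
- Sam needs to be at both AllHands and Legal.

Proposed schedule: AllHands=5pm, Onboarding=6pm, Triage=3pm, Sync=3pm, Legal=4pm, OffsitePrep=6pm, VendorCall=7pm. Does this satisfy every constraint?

Sync feeds into Legal, so it must come first — holds.
Hana needs to be at both VendorCall and Legal — holds.
Sync is restricted to the 3pm to 4pm start slots, inclusive — holds.
Sam needs to be at both AllHands and Legal — holds.
Yara needs to be at both Onboarding and OffsitePrep — violated.

No — it violates: Yara needs to be at both Onboarding and OffsitePrep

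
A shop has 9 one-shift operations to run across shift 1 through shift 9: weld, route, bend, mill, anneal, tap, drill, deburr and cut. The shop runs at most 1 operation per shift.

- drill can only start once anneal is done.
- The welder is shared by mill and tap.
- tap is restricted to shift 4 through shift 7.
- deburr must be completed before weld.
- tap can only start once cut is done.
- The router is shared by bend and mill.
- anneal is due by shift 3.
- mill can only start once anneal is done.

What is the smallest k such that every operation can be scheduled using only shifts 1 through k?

9

The precedence chain requires at least 2 distinct shifts.
With at most 1 per shift and 9 operations, at least 9 shifts are needed.
tap can't be placed before shift 4, so the schedule must run through at least shift 4.
9 works (last occupied shift: shift 9): for example cut in shift 3; drill in shift 7; deburr in shift 2; bend in shift 9; route in shift 8; tap in shift 4; weld in shift 5; anneal in shift 1; mill in shift 6.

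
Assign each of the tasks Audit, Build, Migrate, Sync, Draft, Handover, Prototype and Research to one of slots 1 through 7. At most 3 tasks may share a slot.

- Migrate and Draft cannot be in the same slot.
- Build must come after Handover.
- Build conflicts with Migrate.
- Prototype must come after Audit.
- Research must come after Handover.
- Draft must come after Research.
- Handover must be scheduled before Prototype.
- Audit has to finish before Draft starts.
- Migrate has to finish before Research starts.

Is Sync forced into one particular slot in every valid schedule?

Sync can be 1 (e.g. Research=2, Prototype=3, Audit=2, Draft=3, Build=2, Migrate=1, Sync=1, Handover=1) or 2 (e.g. Handover in 1, Audit in 1, Migrate in 1, Research in 2, Sync in 2, Build in 3, Prototype in 2, Draft in 3).

No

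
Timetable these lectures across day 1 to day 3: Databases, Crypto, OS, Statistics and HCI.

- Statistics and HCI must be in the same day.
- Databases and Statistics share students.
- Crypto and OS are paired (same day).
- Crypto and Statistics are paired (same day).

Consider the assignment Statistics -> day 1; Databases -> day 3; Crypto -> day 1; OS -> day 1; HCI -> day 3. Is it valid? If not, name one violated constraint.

No. Statistics and HCI must be in the same day is not satisfied.

Crypto and Statistics are paired (same day) — holds.
Statistics and HCI must be in the same day — violated.
Databases and Statistics share students — holds.
Crypto and OS are paired (same day) — holds.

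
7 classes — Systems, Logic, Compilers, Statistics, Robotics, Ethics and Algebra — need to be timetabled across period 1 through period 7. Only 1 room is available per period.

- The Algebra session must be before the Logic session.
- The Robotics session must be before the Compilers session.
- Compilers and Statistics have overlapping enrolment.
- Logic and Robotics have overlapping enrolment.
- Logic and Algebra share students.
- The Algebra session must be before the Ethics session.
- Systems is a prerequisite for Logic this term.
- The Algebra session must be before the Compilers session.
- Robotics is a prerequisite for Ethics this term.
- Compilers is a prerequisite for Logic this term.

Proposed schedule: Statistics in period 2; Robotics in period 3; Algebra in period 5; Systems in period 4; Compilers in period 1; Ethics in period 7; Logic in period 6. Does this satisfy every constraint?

Compilers and Statistics have overlapping enrolment — holds.
Systems is a prerequisite for Logic this term — holds.
Logic and Algebra share students — holds.
The Robotics session must be before the Compilers session — violated.
Robotics is a prerequisite for Ethics this term — holds.
Logic and Robotics have overlapping enrolment — holds.
The Algebra session must be before the Ethics session — holds.
Only 1 room is available per period — holds.
The Algebra session must be before the Compilers session — violated.
Compilers is a prerequisite for Logic this term — holds.
The Algebra session must be before the Logic session — holds.

No — it violates: The Algebra session must be before the Compilers session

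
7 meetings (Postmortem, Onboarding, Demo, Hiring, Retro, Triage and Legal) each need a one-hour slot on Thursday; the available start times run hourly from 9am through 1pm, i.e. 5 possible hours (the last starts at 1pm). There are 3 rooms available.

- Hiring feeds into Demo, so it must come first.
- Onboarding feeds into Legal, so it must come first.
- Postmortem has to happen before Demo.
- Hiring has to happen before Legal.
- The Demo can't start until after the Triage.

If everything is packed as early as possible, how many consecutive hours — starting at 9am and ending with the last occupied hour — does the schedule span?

The precedence chain requires at least 2 distinct hours.
With at most 3 per hour and 7 meetings, at least 3 hours are needed.
3 works (last occupied hour: 11am): for example Triage=9am; Onboarding=10am; Demo=10am; Legal=11am; Hiring=9am; Postmortem=9am; Retro=10am.

3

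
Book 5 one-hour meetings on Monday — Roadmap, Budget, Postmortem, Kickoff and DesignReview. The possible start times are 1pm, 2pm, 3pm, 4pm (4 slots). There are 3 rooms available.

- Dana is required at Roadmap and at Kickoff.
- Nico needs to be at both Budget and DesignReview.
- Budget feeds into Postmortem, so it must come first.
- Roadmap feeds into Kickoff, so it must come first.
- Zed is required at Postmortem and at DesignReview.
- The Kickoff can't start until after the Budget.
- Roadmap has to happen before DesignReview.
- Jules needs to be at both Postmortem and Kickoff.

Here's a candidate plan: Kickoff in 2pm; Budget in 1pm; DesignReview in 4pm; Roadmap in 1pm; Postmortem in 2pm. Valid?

No — it violates: Jules needs to be at both Postmortem and Kickoff

Roadmap feeds into Kickoff, so it must come first — holds.
The Kickoff can't start until after the Budget — holds.
There are 3 rooms available — holds.
Budget feeds into Postmortem, so it must come first — holds.
Zed is required at Postmortem and at DesignReview — holds.
Dana is required at Roadmap and at Kickoff — holds.
Roadmap has to happen before DesignReview — holds.
Jules needs to be at both Postmortem and Kickoff — violated.
Nico needs to be at both Budget and DesignReview — holds.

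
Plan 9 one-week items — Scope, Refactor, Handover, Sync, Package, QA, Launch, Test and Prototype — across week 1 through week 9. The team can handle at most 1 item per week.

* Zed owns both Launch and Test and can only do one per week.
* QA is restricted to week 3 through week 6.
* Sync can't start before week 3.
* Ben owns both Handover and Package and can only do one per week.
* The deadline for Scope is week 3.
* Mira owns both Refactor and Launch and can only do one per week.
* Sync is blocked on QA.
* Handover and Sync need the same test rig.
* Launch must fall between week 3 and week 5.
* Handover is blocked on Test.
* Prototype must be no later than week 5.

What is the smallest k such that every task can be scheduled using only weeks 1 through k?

The precedence chain requires at least 2 distinct weeks.
With at most 1 per week and 9 tasks, at least 9 weeks are needed.
Propagating the time windows through the other constraints, Sync can't land before week 4, so the schedule must run through at least week 4.
9 works (last occupied week: week 9): for example Handover in week 7, Prototype in week 2, Sync in week 5, Launch in week 3, Scope in week 1, Package in week 9, QA in week 4, Test in week 6, Refactor in week 8.

9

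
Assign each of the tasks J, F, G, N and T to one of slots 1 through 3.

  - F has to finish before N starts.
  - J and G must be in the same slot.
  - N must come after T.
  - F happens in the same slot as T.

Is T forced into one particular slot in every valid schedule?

No

T can be 1 (e.g. J in 1, N in 2, F in 1, T in 1, G in 1) or 2 (e.g. T in 2, N in 3, J in 1, G in 1, F in 2).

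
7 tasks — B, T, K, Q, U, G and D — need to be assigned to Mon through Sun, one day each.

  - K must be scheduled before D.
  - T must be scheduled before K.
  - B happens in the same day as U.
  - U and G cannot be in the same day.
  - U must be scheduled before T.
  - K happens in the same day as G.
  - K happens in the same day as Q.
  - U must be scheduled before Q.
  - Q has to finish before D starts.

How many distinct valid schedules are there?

Splitting on B: it can be Mon (20), Tue (10), Wed (4), Thu (1). Listing each branch's schedules as (T, K, Q, U, G, D):
B=Mon: (Tue,Wed,Wed,Mon,Wed,Thu) (Tue,Wed,Wed,Mon,Wed,Fri) (Tue,Wed,Wed,Mon,Wed,Sat) (Tue,Wed,Wed,Mon,Wed,Sun) (Tue,Thu,Thu,Mon,Thu,Fri) (Tue,Thu,Thu,Mon,Thu,Sat) (Tue,Thu,Thu,Mon,Thu,Sun) (Tue,Fri,Fri,Mon,Fri,Sat) (Tue,Fri,Fri,Mon,Fri,Sun) (Tue,Sat,Sat,Mon,Sat,Sun) (Wed,Thu,Thu,Mon,Thu,Fri) (Wed,Thu,Thu,Mon,Thu,Sat) (Wed,Thu,Thu,Mon,Thu,Sun) (Wed,Fri,Fri,Mon,Fri,Sat) (Wed,Fri,Fri,Mon,Fri,Sun) (Wed,Sat,Sat,Mon,Sat,Sun) (Thu,Fri,Fri,Mon,Fri,Sat) (Thu,Fri,Fri,Mon,Fri,Sun) (Thu,Sat,Sat,Mon,Sat,Sun) (Fri,Sat,Sat,Mon,Sat,Sun) — 20.
B=Tue: (Wed,Thu,Thu,Tue,Thu,Fri) (Wed,Thu,Thu,Tue,Thu,Sat) (Wed,Thu,Thu,Tue,Thu,Sun) (Wed,Fri,Fri,Tue,Fri,Sat) (Wed,Fri,Fri,Tue,Fri,Sun) (Wed,Sat,Sat,Tue,Sat,Sun) (Thu,Fri,Fri,Tue,Fri,Sat) (Thu,Fri,Fri,Tue,Fri,Sun) (Thu,Sat,Sat,Tue,Sat,Sun) (Fri,Sat,Sat,Tue,Sat,Sun) — 10.
B=Wed: (Thu,Fri,Fri,Wed,Fri,Sat) (Thu,Fri,Fri,Wed,Fri,Sun) (Thu,Sat,Sat,Wed,Sat,Sun) (Fri,Sat,Sat,Wed,Sat,Sun) — 4.
B=Thu: (Fri,Sat,Sat,Thu,Sat,Sun) — 1.
Summing: 20 + 10 + 4 + 1 = 35.

35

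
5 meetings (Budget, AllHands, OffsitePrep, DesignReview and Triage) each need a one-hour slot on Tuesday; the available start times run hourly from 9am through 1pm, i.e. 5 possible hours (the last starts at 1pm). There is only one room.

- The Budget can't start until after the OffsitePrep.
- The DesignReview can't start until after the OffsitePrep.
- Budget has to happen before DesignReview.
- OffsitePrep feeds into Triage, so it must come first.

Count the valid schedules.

15

Splitting on Budget: it can be 10am (6), 11am (6), 12pm (3). Listing each branch's schedules as (AllHands, OffsitePrep, DesignReview, Triage):
Budget=10am: (11am,9am,12pm,1pm) (11am,9am,1pm,12pm) (12pm,9am,11am,1pm) (12pm,9am,1pm,11am) (1pm,9am,11am,12pm) (1pm,9am,12pm,11am) — 6.
Budget=11am: (9am,10am,12pm,1pm) (9am,10am,1pm,12pm) (10am,9am,12pm,1pm) (10am,9am,1pm,12pm) (12pm,9am,1pm,10am) (1pm,9am,12pm,10am) — 6.
Budget=12pm: (9am,10am,1pm,11am) (10am,9am,1pm,11am) (11am,9am,1pm,10am) — 3.
Summing: 6 + 6 + 3 = 15.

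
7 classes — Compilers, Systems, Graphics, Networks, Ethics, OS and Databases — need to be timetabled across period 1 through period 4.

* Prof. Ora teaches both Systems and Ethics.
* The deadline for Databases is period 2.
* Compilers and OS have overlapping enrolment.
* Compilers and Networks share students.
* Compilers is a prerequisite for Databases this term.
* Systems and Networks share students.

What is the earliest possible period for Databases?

Precedence pushes Databases to at least period 2; Databases's own window allows nothing later than period 2.
Databases at period 2 is achievable: Graphics in period 1; Systems in period 1; Compilers in period 1; Networks in period 2; OS in period 2; Ethics in period 2; Databases in period 2.

period 2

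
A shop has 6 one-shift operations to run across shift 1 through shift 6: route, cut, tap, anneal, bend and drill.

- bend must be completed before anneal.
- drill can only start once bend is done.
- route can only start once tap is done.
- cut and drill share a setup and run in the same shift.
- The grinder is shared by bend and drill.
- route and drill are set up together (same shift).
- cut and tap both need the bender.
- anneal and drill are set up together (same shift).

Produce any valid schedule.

route=shift 2; bend=shift 1; drill=shift 2; cut=shift 2; tap=shift 1; anneal=shift 2

Checking: tap(shift 1) before route(shift 2); bend(shift 1) before anneal(shift 2); bend(shift 1) before drill(shift 2); cut(shift 2) != tap(shift 1); bend(shift 1) != drill(shift 2); anneal = drill = shift 2; route = drill = shift 2; cut = drill = shift 2.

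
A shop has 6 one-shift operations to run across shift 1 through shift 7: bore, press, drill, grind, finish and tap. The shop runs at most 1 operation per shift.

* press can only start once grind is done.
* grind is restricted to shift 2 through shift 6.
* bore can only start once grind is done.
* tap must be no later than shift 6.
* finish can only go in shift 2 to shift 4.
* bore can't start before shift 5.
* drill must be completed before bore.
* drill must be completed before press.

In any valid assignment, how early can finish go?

Finish is available from shift 2; finish's own window allows nothing later than shift 4.
finish at shift 2 is achievable: bore=shift 5; tap=shift 1; finish=shift 2; grind=shift 3; drill=shift 4; press=shift 6.

shift 2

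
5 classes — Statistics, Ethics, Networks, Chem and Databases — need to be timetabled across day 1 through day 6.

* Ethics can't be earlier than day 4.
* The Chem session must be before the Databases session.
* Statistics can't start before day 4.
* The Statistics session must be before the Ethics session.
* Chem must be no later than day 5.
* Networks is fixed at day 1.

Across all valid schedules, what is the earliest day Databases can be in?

Precedence pushes Databases to at least day 2.
Databases at day 2 is achievable: Networks -> day 1; Ethics -> day 5; Chem -> day 1; Databases -> day 2; Statistics -> day 4.

day 2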